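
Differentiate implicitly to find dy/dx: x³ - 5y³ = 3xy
Differentiate the relation implicitly: treat y = y(x) and apply the chain rule, so every y-derivative picks up a y' = dy/dx factor.

With everything moved to the left-hand side, differentiate term by term:
  d/dx[x^3] = 3x^2
  d/dx[-3xy] = -3x·y' - 3y
  d/dx[-5y^3] = -15y^2·y'

Separating the contributions that come from x directly and those that come through y:
  without y':      3x^2 - 3y
  multiplying y':  -3x - 15y^2

so (3x^2 - 3y) + (-3x - 15y^2)·y' = 0, and therefore
  dy/dx = -(3x^2 - 3y)/(-3x - 15y^2) = (x^2 - y)/(x + 5y^2)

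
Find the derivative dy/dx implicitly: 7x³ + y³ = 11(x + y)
Differentiate the relation implicitly: treat y = y(x) and apply the chain rule, so every y-derivative picks up a y' = dy/dx factor.

With everything moved to the left-hand side, differentiate term by term:
  d/dx[7x^3] = 21x^2
  d/dx[-11x] = -11
  d/dx[y^3] = 3y^2·y'
  d/dx[-11y] = -11·y'

Separating the contributions that come from x directly and those that come through y:
  without y':      21x^2 - 11
  multiplying y':  3y^2 - 11

so (21x^2 - 11) + (3y^2 - 11)·y' = 0, and therefore
  dy/dx = -(21x^2 - 11)/(3y^2 - 11) = (11 - 21x^2)/(3y^2 - 11)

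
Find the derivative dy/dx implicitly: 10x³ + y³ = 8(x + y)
Apply d/dx to both sides, remembering that y depends on x. Each occurrence of y therefore brings in a y' = dy/dx via the chain rule.

With F(x, y) equal to the left-hand side minus the right, differentiate F term by term:
  d/dx[10x^3] = 30x^2
  d/dx[-8x] = -8
  d/dx[y^3] = 3y^2·y'
  d/dx[-8y] = -8·y'
Adding these up, d/dx[F] = 0 becomes
  (30x^2 - 8) + (3y^2 - 8)·y' = 0,
so isolating y',
  dy/dx = -(30x^2 - 8)/(3y^2 - 8) = 2(4 - 15x^2)/(3y^2 - 8)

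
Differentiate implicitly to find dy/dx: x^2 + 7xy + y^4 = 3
Apply d/dx to both sides, remembering that y depends on x. Each occurrence of y therefore brings in a y' = dy/dx via the chain rule.

With F(x, y) equal to the left-hand side minus the right, differentiate F term by term:
  d/dx[x^2] = 2x
  d/dx[7xy] = 7x·y' + 7y
  d/dx[y^4] = 4y^3·y'
  d/dx[-3] = 0
Adding these up, d/dx[F] = 0 becomes
  (2x + 7y) + (7x + 4y^3)·y' = 0,
so isolating y',
  dy/dx = -(2x + 7y)/(7x + 4y^3) = (-2x - 7y)/(7x + 4y^3)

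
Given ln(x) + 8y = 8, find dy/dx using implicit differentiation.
Take d/dx of both sides. Since y is implicitly a function of x, the chain rule attaches a y' = dy/dx factor whenever we differentiate through y.

Set F(x, y) = (left side) − (right side), so the curve is F = 0. Differentiating each term of F:
  d/dx[8y] = 8·y'
  d/dx[ln(x)] = 1/x
  d/dx[-8] = 0

Collecting, the y'-free part is the partial derivative in x and the y' coefficient is the partial derivative in y:
  ∂F/∂x = 1/x
  ∂F/∂y = 8

so d/dx[F(x, y(x))] = ∂F/∂x + (∂F/∂y)·y' = 0. Rearranging,
  dy/dx = -(∂F/∂x)/(∂F/∂y) = -(1/x)/(8) = -1/(8x)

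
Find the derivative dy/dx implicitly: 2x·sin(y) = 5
Take d/dx of both sides. Since y is implicitly a function of x, the chain rule attaches a y' = dy/dx factor whenever we differentiate through y.

Set F(x, y) = (left side) − (right side), so the curve is F = 0. Differentiating each term of F:
  d/dx[2x·sin(y)] = 2x·y'·cos(y) + 2sin(y)
  d/dx[-5] = 0

Collecting, the y'-free part is the partial derivative in x and the y' coefficient is the partial derivative in y:
  ∂F/∂x = 2sin(y)
  ∂F/∂y = 2x·cos(y)

so d/dx[F(x, y(x))] = ∂F/∂x + (∂F/∂y)·y' = 0. Rearranging,
  dy/dx = -(∂F/∂x)/(∂F/∂y) = -(2sin(y))/(2x·cos(y)) = -tan(y)/x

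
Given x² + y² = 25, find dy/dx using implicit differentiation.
Differentiate both sides with respect to x, treating y as y(x). By the chain rule, any term containing y contributes a factor of y' = dy/dx when we differentiate it.

Move every term to one side and write the relation as F(x, y) = 0. Term by term,
  d/dx[x^2] = 2x
  d/dx[y^2] = 2y·y'
  d/dx[-25] = 0

The pieces without y' make up ∂F/∂x and the coefficient of y' is ∂F/∂y:
  ∂F/∂x = 2x,
  ∂F/∂y = 2y.

Since d/dx[F] = ∂F/∂x + (∂F/∂y)·y' = 0, solve for y':
  (∂F/∂y)·y' = -∂F/∂x
  dy/dx = -(∂F/∂x)/(∂F/∂y) = -(2x)/(2y) = -x/y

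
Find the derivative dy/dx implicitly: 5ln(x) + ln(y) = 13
Take d/dx of both sides. Since y is implicitly a function of x, the chain rule attaches a y' = dy/dx factor whenever we differentiate through y.

Set F(x, y) = (left side) − (right side), so the curve is F = 0. Differentiating each term of F:
  d/dx[5ln(x)] = 5/x
  d/dx[ln(y)] = y'/y
  d/dx[-13] = 0

Collecting, the y'-free part is the partial derivative in x and the y' coefficient is the partial derivative in y:
  ∂F/∂x = 5/x
  ∂F/∂y = 1/y

so d/dx[F(x, y(x))] = ∂F/∂x + (∂F/∂y)·y' = 0. Rearranging,
  dy/dx = -(∂F/∂x)/(∂F/∂y) = -(5/x)/(1/y) = -5y/x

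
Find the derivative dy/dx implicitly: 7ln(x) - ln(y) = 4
Apply d/dx to both sides, remembering that y depends on x. Each occurrence of y therefore brings in a y' = dy/dx via the chain rule.

With F(x, y) equal to the left-hand side minus the right, differentiate F term by term:
  d/dx[7ln(x)] = 7/x
  d/dx[-ln(y)] = -y'/y
  d/dx[-4] = 0
Adding these up, d/dx[F] = 0 becomes
  (7/x) + (-1/y)·y' = 0,
so isolating y',
  dy/dx = -(7/x)/(-1/y) = 7y/x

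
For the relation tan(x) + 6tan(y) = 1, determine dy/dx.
Apply d/dx to both sides, remembering that y depends on x. Each occurrence of y therefore brings in a y' = dy/dx via the chain rule.

With F(x, y) equal to the left-hand side minus the right, differentiate F term by term:
  d/dx[tan(x)] = tan(x)^2 + 1
  d/dx[6tan(y)] = 6·y'(tan(y)^2 + 1)
  d/dx[-1] = 0
Adding these up, d/dx[F] = 0 becomes
  (tan(x)^2 + 1) + (6tan(y)^2 + 6)·y' = 0,
so isolating y',
  dy/dx = -(tan(x)^2 + 1)/(6tan(y)^2 + 6) = -cos(y)^2/(6cos(x)^2)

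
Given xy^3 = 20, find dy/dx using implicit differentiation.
Differentiate the relation implicitly: treat y = y(x) and apply the chain rule, so every y-derivative picks up a y' = dy/dx factor.

With everything moved to the left-hand side, differentiate term by term:
  d/dx[xy^3] = 3xy^2·y' + y^3
  d/dx[-20] = 0

Separating the contributions that come from x directly and those that come through y:
  without y':      y^3
  multiplying y':  3xy^2

so (y^3) + (3xy^2)·y' = 0, and therefore
  dy/dx = -(y^3)/(3xy^2) = -y/(3x)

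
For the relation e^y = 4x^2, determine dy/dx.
Take d/dx of both sides. Since y is implicitly a function of x, the chain rule attaches a y' = dy/dx factor whenever we differentiate through y.

Set F(x, y) = (left side) − (right side), so the curve is F = 0. Differentiating each term of F:
  d/dx[-4x^2] = -8x
  d/dx[e^(y)] = y'·e^(y)

Collecting, the y'-free part is the partial derivative in x and the y' coefficient is the partial derivative in y:
  ∂F/∂x = -8x
  ∂F/∂y = e^(y)

so d/dx[F(x, y(x))] = ∂F/∂x + (∂F/∂y)·y' = 0. Rearranging,
  dy/dx = -(∂F/∂x)/(∂F/∂y) = -(-8x)/(e^(y)) = 8x·e^(-y)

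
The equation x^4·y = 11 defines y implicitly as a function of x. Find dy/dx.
Differentiate the relation implicitly: treat y = y(x) and apply the chain rule, so every y-derivative picks up a y' = dy/dx factor.

With everything moved to the left-hand side, differentiate term by term:
  d/dx[x^4y] = x^4·y' + 4x^3y
  d/dx[-11] = 0

Separating the contributions that come from x directly and those that come through y:
  without y':      4x^3y
  multiplying y':  x^4

so (4x^3y) + (x^4)·y' = 0, and therefore
  dy/dx = -(4x^3y)/(x^4) = -4y/x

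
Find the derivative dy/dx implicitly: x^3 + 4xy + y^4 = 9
Differentiate the relation implicitly: treat y = y(x) and apply the chain rule, so every y-derivative picks up a y' = dy/dx factor.

With everything moved to the left-hand side, differentiate term by term:
  d/dx[x^3] = 3x^2
  d/dx[4xy] = 4x·y' + 4y
  d/dx[y^4] = 4y^3·y'
  d/dx[-9] = 0

Separating the contributions that come from x directly and those that come through y:
  without y':      3x^2 + 4y
  multiplying y':  4x + 4y^3

so (3x^2 + 4y) + (4x + 4y^3)·y' = 0, and therefore
  dy/dx = -(3x^2 + 4y)/(4x + 4y^3) = (-3x^2/4 - y)/(x + y^3)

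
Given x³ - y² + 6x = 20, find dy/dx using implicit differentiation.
Take d/dx of both sides. Since y is implicitly a function of x, the chain rule attaches a y' = dy/dx factor whenever we differentiate through y.

Set F(x, y) = (left side) − (right side), so the curve is F = 0. Differentiating each term of F:
  d/dx[x^3] = 3x^2
  d/dx[6x] = 6
  d/dx[-y^2] = -2y·y'
  d/dx[-20] = 0

Collecting, the y'-free part is the partial derivative in x and the y' coefficient is the partial derivative in y:
  ∂F/∂x = 3x^2 + 6
  ∂F/∂y = -2y

so d/dx[F(x, y(x))] = ∂F/∂x + (∂F/∂y)·y' = 0. Rearranging,
  dy/dx = -(∂F/∂x)/(∂F/∂y) = -(3x^2 + 6)/(-2y) = 3(x^2 + 2)/(2y)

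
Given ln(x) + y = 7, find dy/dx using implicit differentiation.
Differentiate both sides with respect to x, treating y as y(x). By the chain rule, any term containing y contributes a factor of y' = dy/dx when we differentiate it.

Move every term to one side and write the relation as F(x, y) = 0. Term by term,
  d/dx[y] = y'
  d/dx[ln(x)] = 1/x
  d/dx[-7] = 0

The pieces without y' make up ∂F/∂x and the coefficient of y' is ∂F/∂y:
  ∂F/∂x = 1/x,
  ∂F/∂y = 1.

Since d/dx[F] = ∂F/∂x + (∂F/∂y)·y' = 0, solve for y':
  (∂F/∂y)·y' = -∂F/∂x
  dy/dx = -(∂F/∂x)/(∂F/∂y) = -(1/x)/(1) = -1/x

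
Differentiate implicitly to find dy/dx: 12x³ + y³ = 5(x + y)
Take d/dx of both sides. Since y is implicitly a function of x, the chain rule attaches a y' = dy/dx factor whenever we differentiate through y.

Set F(x, y) = (left side) − (right side), so the curve is F = 0. Differentiating each term of F:
  d/dx[12x^3] = 36x^2
  d/dx[-5x] = -5
  d/dx[y^3] = 3y^2·y'
  d/dx[-5y] = -5·y'

Collecting, the y'-free part is the partial derivative in x and the y' coefficient is the partial derivative in y:
  ∂F/∂x = 36x^2 - 5
  ∂F/∂y = 3y^2 - 5

so d/dx[F(x, y(x))] = ∂F/∂x + (∂F/∂y)·y' = 0. Rearranging,
  dy/dx = -(∂F/∂x)/(∂F/∂y) = -(36x^2 - 5)/(3y^2 - 5) = (5 - 36x^2)/(3y^2 - 5)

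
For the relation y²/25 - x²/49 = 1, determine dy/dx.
Take d/dx of both sides. Since y is implicitly a function of x, the chain rule attaches a y' = dy/dx factor whenever we differentiate through y.

Set F(x, y) = (left side) − (right side), so the curve is F = 0. Differentiating each term of F:
  d/dx[-x^2/49] = -2x/49
  d/dx[y^2/25] = 2y·y'/25
  d/dx[-1] = 0

Collecting, the y'-free part is the partial derivative in x and the y' coefficient is the partial derivative in y:
  ∂F/∂x = -2x/49
  ∂F/∂y = 2y/25

so d/dx[F(x, y(x))] = ∂F/∂x + (∂F/∂y)·y' = 0. Rearranging,
  dy/dx = -(∂F/∂x)/(∂F/∂y) = -(-2x/49)/(2y/25) = 25x/(49y)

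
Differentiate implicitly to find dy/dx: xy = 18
Differentiate the relation implicitly: treat y = y(x) and apply the chain rule, so every y-derivative picks up a y' = dy/dx factor.

With everything moved to the left-hand side, differentiate term by term:
  d/dx[xy] = x·y' + y
  d/dx[-18] = 0

Separating the contributions that come from x directly and those that come through y:
  without y':      y
  multiplying y':  x

so (y) + (x)·y' = 0, and therefore
  dy/dx = -(y)/(x) = -y/x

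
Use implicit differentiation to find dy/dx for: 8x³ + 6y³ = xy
Differentiate the relation implicitly: treat y = y(x) and apply the chain rule, so every y-derivative picks up a y' = dy/dx factor.

With everything moved to the left-hand side, differentiate term by term:
  d/dx[8x^3] = 24x^2
  d/dx[-xy] = -x·y' - y
  d/dx[6y^3] = 18y^2·y'

Separating the contributions that come from x directly and those that come through y:
  without y':      24x^2 - y
  multiplying y':  -x + 18y^2

so (24x^2 - y) + (-x + 18y^2)·y' = 0, and therefore
  dy/dx = -(24x^2 - y)/(-x + 18y^2) = (24x^2 - y)/(x - 18y^2)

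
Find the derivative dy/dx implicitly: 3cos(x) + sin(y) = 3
Take d/dx of both sides. Since y is implicitly a function of x, the chain rule attaches a y' = dy/dx factor whenever we differentiate through y.

Set F(x, y) = (left side) − (right side), so the curve is F = 0. Differentiating each term of F:
  d/dx[sin(y)] = y'·cos(y)
  d/dx[3cos(x)] = -3sin(x)
  d/dx[-3] = 0

Collecting, the y'-free part is the partial derivative in x and the y' coefficient is the partial derivative in y:
  ∂F/∂x = -3sin(x)
  ∂F/∂y = cos(y)

so d/dx[F(x, y(x))] = ∂F/∂x + (∂F/∂y)·y' = 0. Rearranging,
  dy/dx = -(∂F/∂x)/(∂F/∂y) = -(-3sin(x))/(cos(y)) = 3sin(x)/cos(y)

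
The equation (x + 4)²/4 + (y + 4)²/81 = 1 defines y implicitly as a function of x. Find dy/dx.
Differentiate both sides with respect to x, treating y as y(x). By the chain rule, any term containing y contributes a factor of y' = dy/dx when we differentiate it.

Move every term to one side and write the relation as F(x, y) = 0. Term by term,
  d/dx[(x + 4)^2/4] = x/2 + 2
  d/dx[(y + 4)^2/81] = 2·y'(y + 4)/81
  d/dx[-1] = 0

The pieces without y' make up ∂F/∂x and the coefficient of y' is ∂F/∂y:
  ∂F/∂x = x/2 + 2,
  ∂F/∂y = 2y/81 + 8/81.

Since d/dx[F] = ∂F/∂x + (∂F/∂y)·y' = 0, solve for y':
  (∂F/∂y)·y' = -∂F/∂x
  dy/dx = -(∂F/∂x)/(∂F/∂y) = -(x/2 + 2)/(2y/81 + 8/81)
        = -((x + 4)/2)/(2(y + 4)/81) = 81(-x - 4)/(4(y + 4))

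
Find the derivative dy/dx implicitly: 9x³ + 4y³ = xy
Apply d/dx to both sides, remembering that y depends on x. Each occurrence of y therefore brings in a y' = dy/dx via the chain rule.

With F(x, y) equal to the left-hand side minus the right, differentiate F term by term:
  d/dx[9x^3] = 27x^2
  d/dx[-xy] = -x·y' - y
  d/dx[4y^3] = 12y^2·y'
Adding these up, d/dx[F] = 0 becomes
  (27x^2 - y) + (-x + 12y^2)·y' = 0,
so isolating y',
  dy/dx = -(27x^2 - y)/(-x + 12y^2) = (27x^2 - y)/(x - 12y^2)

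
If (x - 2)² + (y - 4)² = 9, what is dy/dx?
Differentiate both sides with respect to x, treating y as y(x). By the chain rule, any term containing y contributes a factor of y' = dy/dx when we differentiate it.

Move every term to one side and write the relation as F(x, y) = 0. Term by term,
  d/dx[(x - 2)^2] = 2x - 4
  d/dx[(y - 4)^2] = 2·y'(y - 4)
  d/dx[-9] = 0

The pieces without y' make up ∂F/∂x and the coefficient of y' is ∂F/∂y:
  ∂F/∂x = 2x - 4,
  ∂F/∂y = 2y - 8.

Since d/dx[F] = ∂F/∂x + (∂F/∂y)·y' = 0, solve for y':
  (∂F/∂y)·y' = -∂F/∂x
  dy/dx = -(∂F/∂x)/(∂F/∂y) = -(2x - 4)/(2y - 8) = (2 - x)/(y - 4)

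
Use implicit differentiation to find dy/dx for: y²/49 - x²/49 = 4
Differentiate the relation implicitly: treat y = y(x) and apply the chain rule, so every y-derivative picks up a y' = dy/dx factor.

With everything moved to the left-hand side, differentiate term by term:
  d/dx[-x^2/49] = -2x/49
  d/dx[y^2/49] = 2y·y'/49
  d/dx[-4] = 0

Separating the contributions that come from x directly and those that come through y:
  without y':      -2x/49
  multiplying y':  2y/49

so (-2x/49) + (2y/49)·y' = 0, and therefore
  dy/dx = -(-2x/49)/(2y/49) = x/y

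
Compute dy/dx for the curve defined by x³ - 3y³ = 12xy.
Differentiate both sides with respect to x, treating y as y(x). By the chain rule, any term containing y contributes a factor of y' = dy/dx when we differentiate it.

Move every term to one side and write the relation as F(x, y) = 0. Term by term,
  d/dx[x^3] = 3x^2
  d/dx[-12xy] = -12x·y' - 12y
  d/dx[-3y^3] = -9y^2·y'

The pieces without y' make up ∂F/∂x and the coefficient of y' is ∂F/∂y:
  ∂F/∂x = 3x^2 - 12y,
  ∂F/∂y = -12x - 9y^2.

Since d/dx[F] = ∂F/∂x + (∂F/∂y)·y' = 0, solve for y':
  (∂F/∂y)·y' = -∂F/∂x
  dy/dx = -(∂F/∂x)/(∂F/∂y) = -(3x^2 - 12y)/(-12x - 9y^2) = (x^2 - 4y)/(4x + 3y^2)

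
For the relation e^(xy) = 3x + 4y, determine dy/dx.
Differentiate the relation implicitly: treat y = y(x) and apply the chain rule, so every y-derivative picks up a y' = dy/dx factor.

With everything moved to the left-hand side, differentiate term by term:
  d/dx[-3x] = -3
  d/dx[-4y] = -4·y'
  d/dx[e^(xy)] = (x·y' + y)·e^(xy)

Separating the contributions that come from x directly and those that come through y:
  without y':      y·e^(xy) - 3
  multiplying y':  x·e^(xy) - 4

so (y·e^(xy) - 3) + (x·e^(xy) - 4)·y' = 0, and therefore
  dy/dx = -(y·e^(xy) - 3)/(x·e^(xy) - 4) = (-y·e^(xy) + 3)/(x·e^(xy) - 4)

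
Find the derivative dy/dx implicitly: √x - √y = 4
Take d/dx of both sides. Since y is implicitly a function of x, the chain rule attaches a y' = dy/dx factor whenever we differentiate through y.

Set F(x, y) = (left side) − (right side), so the curve is F = 0. Differentiating each term of F:
  d/dx[√(x)] = 1/(2√(x))
  d/dx[-√(y)] = -y'/(2√(y))
  d/dx[-4] = 0

Collecting, the y'-free part is the partial derivative in x and the y' coefficient is the partial derivative in y:
  ∂F/∂x = 1/(2√(x))
  ∂F/∂y = -1/(2√(y))

so d/dx[F(x, y(x))] = ∂F/∂x + (∂F/∂y)·y' = 0. Rearranging,
  dy/dx = -(∂F/∂x)/(∂F/∂y) = -(1/(2√(x)))/(-1/(2√(y))) = √(y)/√(x)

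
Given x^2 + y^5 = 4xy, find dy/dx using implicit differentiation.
Apply d/dx to both sides, remembering that y depends on x. Each occurrence of y therefore brings in a y' = dy/dx via the chain rule.

With F(x, y) equal to the left-hand side minus the right, differentiate F term by term:
  d/dx[x^2] = 2x
  d/dx[-4xy] = -4x·y' - 4y
  d/dx[y^5] = 5y^4·y'
Adding these up, d/dx[F] = 0 becomes
  (2x - 4y) + (-4x + 5y^4)·y' = 0,
so isolating y',
  dy/dx = -(2x - 4y)/(-4x + 5y^4) = 2(x - 2y)/(4x - 5y^4)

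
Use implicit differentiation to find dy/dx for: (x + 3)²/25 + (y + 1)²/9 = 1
Apply d/dx to both sides, remembering that y depends on x. Each occurrence of y therefore brings in a y' = dy/dx via the chain rule.

With F(x, y) equal to the left-hand side minus the right, differentiate F term by term:
  d/dx[(x + 3)^2/25] = 2x/25 + 6/25
  d/dx[(y + 1)^2/9] = 2·y'(y + 1)/9
  d/dx[-1] = 0
Adding these up, d/dx[F] = 0 becomes
  (2x/25 + 6/25) + (2y/9 + 2/9)·y' = 0,
so isolating y',
  dy/dx = -(2x/25 + 6/25)/(2y/9 + 2/9)
        = -(2(x + 3)/25)/(2(y + 1)/9) = 9(-x - 3)/(25(y + 1))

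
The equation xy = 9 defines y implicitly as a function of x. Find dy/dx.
Differentiate both sides with respect to x, treating y as y(x). By the chain rule, any term containing y contributes a factor of y' = dy/dx when we differentiate it.

Move every term to one side and write the relation as F(x, y) = 0. Term by term,
  d/dx[xy] = x·y' + y
  d/dx[-9] = 0

The pieces without y' make up ∂F/∂x and the coefficient of y' is ∂F/∂y:
  ∂F/∂x = y,
  ∂F/∂y = x.

Since d/dx[F] = ∂F/∂x + (∂F/∂y)·y' = 0, solve for y':
  (∂F/∂y)·y' = -∂F/∂x
  dy/dx = -(∂F/∂x)/(∂F/∂y) = -(y)/(x) = -y/x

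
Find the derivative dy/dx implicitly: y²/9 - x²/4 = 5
Differentiate both sides with respect to x, treating y as y(x). By the chain rule, any term containing y contributes a factor of y' = dy/dx when we differentiate it.

Move every term to one side and write the relation as F(x, y) = 0. Term by term,
  d/dx[-x^2/4] = -x/2
  d/dx[y^2/9] = 2y·y'/9
  d/dx[-5] = 0

The pieces without y' make up ∂F/∂x and the coefficient of y' is ∂F/∂y:
  ∂F/∂x = -x/2,
  ∂F/∂y = 2y/9.

Since d/dx[F] = ∂F/∂x + (∂F/∂y)·y' = 0, solve for y':
  (∂F/∂y)·y' = -∂F/∂x
  dy/dx = -(∂F/∂x)/(∂F/∂y) = -(-x/2)/(2y/9) = 9x/(4y)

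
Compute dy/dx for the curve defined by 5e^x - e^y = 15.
Take d/dx of both sides. Since y is implicitly a function of x, the chain rule attaches a y' = dy/dx factor whenever we differentiate through y.

Set F(x, y) = (left side) − (right side), so the curve is F = 0. Differentiating each term of F:
  d/dx[5e^(x)] = 5e^(x)
  d/dx[-e^(y)] = -y'·e^(y)
  d/dx[-15] = 0

Collecting, the y'-free part is the partial derivative in x and the y' coefficient is the partial derivative in y:
  ∂F/∂x = 5e^(x)
  ∂F/∂y = -e^(y)

so d/dx[F(x, y(x))] = ∂F/∂x + (∂F/∂y)·y' = 0. Rearranging,
  dy/dx = -(∂F/∂x)/(∂F/∂y) = -(5e^(x))/(-e^(y)) = 5e^(x - y)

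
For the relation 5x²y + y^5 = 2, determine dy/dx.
Differentiate both sides with respect to x, treating y as y(x). By the chain rule, any term containing y contributes a factor of y' = dy/dx when we differentiate it.

Move every term to one side and write the relation as F(x, y) = 0. Term by term,
  d/dx[5x^2y] = 5x^2·y' + 10xy
  d/dx[y^5] = 5y^4·y'
  d/dx[-2] = 0

The pieces without y' make up ∂F/∂x and the coefficient of y' is ∂F/∂y:
  ∂F/∂x = 10xy,
  ∂F/∂y = 5x^2 + 5y^4.

Since d/dx[F] = ∂F/∂x + (∂F/∂y)·y' = 0, solve for y':
  (∂F/∂y)·y' = -∂F/∂x
  dy/dx = -(∂F/∂x)/(∂F/∂y) = -(10xy)/(5x^2 + 5y^4) = -2xy/(x^2 + y^4)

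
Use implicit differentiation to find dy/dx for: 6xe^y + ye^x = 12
Differentiate both sides with respect to x, treating y as y(x). By the chain rule, any term containing y contributes a factor of y' = dy/dx when we differentiate it.

Move every term to one side and write the relation as F(x, y) = 0. Term by term,
  d/dx[6x·e^(y)] = 6x·y'·e^(y) + 6e^(y)
  d/dx[y·e^(x)] = y·e^(x) + y'·e^(x)
  d/dx[-12] = 0

The pieces without y' make up ∂F/∂x and the coefficient of y' is ∂F/∂y:
  ∂F/∂x = y·e^(x) + 6e^(y),
  ∂F/∂y = 6x·e^(y) + e^(x).

Since d/dx[F] = ∂F/∂x + (∂F/∂y)·y' = 0, solve for y':
  (∂F/∂y)·y' = -∂F/∂x
  dy/dx = -(∂F/∂x)/(∂F/∂y) = -(y·e^(x) + 6e^(y))/(6x·e^(y) + e^(x)) = (-y·e^(x) - 6e^(y))/(6x·e^(y) + e^(x))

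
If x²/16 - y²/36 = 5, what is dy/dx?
Apply d/dx to both sides, remembering that y depends on x. Each occurrence of y therefore brings in a y' = dy/dx via the chain rule.

With F(x, y) equal to the left-hand side minus the right, differentiate F term by term:
  d/dx[x^2/16] = x/8
  d/dx[-y^2/36] = -y·y'/18
  d/dx[-5] = 0
Adding these up, d/dx[F] = 0 becomes
  (x/8) + (-y/18)·y' = 0,
so isolating y',
  dy/dx = -(x/8)/(-y/18) = 9x/(4y)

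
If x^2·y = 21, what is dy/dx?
Differentiate both sides with respect to x, treating y as y(x). By the chain rule, any term containing y contributes a factor of y' = dy/dx when we differentiate it.

Move every term to one side and write the relation as F(x, y) = 0. Term by term,
  d/dx[x^2y] = x^2·y' + 2xy
  d/dx[-21] = 0

The pieces without y' make up ∂F/∂x and the coefficient of y' is ∂F/∂y:
  ∂F/∂x = 2xy,
  ∂F/∂y = x^2.

Since d/dx[F] = ∂F/∂x + (∂F/∂y)·y' = 0, solve for y':
  (∂F/∂y)·y' = -∂F/∂x
  dy/dx = -(∂F/∂x)/(∂F/∂y) = -(2xy)/(x^2) = -2y/x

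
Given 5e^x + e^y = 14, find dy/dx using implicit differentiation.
Take d/dx of both sides. Since y is implicitly a function of x, the chain rule attaches a y' = dy/dx factor whenever we differentiate through y.

Set F(x, y) = (left side) − (right side), so the curve is F = 0. Differentiating each term of F:
  d/dx[5e^(x)] = 5e^(x)
  d/dx[e^(y)] = y'·e^(y)
  d/dx[-14] = 0

Collecting, the y'-free part is the partial derivative in x and the y' coefficient is the partial derivative in y:
  ∂F/∂x = 5e^(x)
  ∂F/∂y = e^(y)

so d/dx[F(x, y(x))] = ∂F/∂x + (∂F/∂y)·y' = 0. Rearranging,
  dy/dx = -(∂F/∂x)/(∂F/∂y) = -(5e^(x))/(e^(y)) = -5e^(x - y)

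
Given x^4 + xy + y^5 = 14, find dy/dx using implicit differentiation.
Apply d/dx to both sides, remembering that y depends on x. Each occurrence of y therefore brings in a y' = dy/dx via the chain rule.

With F(x, y) equal to the left-hand side minus the right, differentiate F term by term:
  d/dx[x^4] = 4x^3
  d/dx[xy] = x·y' + y
  d/dx[y^5] = 5y^4·y'
  d/dx[-14] = 0
Adding these up, d/dx[F] = 0 becomes
  (4x^3 + y) + (x + 5y^4)·y' = 0,
so isolating y',
  dy/dx = -(4x^3 + y)/(x + 5y^4) = (-4x^3 - y)/(x + 5y^4)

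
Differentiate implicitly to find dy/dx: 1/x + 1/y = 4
Differentiate both sides with respect to x, treating y as y(x). By the chain rule, any term containing y contributes a factor of y' = dy/dx when we differentiate it.

Move every term to one side and write the relation as F(x, y) = 0. Term by term,
  d/dx[1/y] = -y'/y^2
  d/dx[1/x] = -1/x^2
  d/dx[-4] = 0

The pieces without y' make up ∂F/∂x and the coefficient of y' is ∂F/∂y:
  ∂F/∂x = -1/x^2,
  ∂F/∂y = -1/y^2.

Since d/dx[F] = ∂F/∂x + (∂F/∂y)·y' = 0, solve for y':
  (∂F/∂y)·y' = -∂F/∂x
  dy/dx = -(∂F/∂x)/(∂F/∂y) = -(-1/x^2)/(-1/y^2) = -y^2/x^2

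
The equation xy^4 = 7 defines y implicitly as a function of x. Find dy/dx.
Differentiate the relation implicitly: treat y = y(x) and apply the chain rule, so every y-derivative picks up a y' = dy/dx factor.

With everything moved to the left-hand side, differentiate term by term:
  d/dx[xy^4] = 4xy^3·y' + y^4
  d/dx[-7] = 0

Separating the contributions that come from x directly and those that come through y:
  without y':      y^4
  multiplying y':  4xy^3

so (y^4) + (4xy^3)·y' = 0, and therefore
  dy/dx = -(y^4)/(4xy^3) = -y/(4x)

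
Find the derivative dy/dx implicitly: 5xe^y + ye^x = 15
Differentiate both sides with respect to x, treating y as y(x). By the chain rule, any term containing y contributes a factor of y' = dy/dx when we differentiate it.

Move every term to one side and write the relation as F(x, y) = 0. Term by term,
  d/dx[5x·e^(y)] = 5x·y'·e^(y) + 5e^(y)
  d/dx[y·e^(x)] = y·e^(x) + y'·e^(x)
  d/dx[-15] = 0

The pieces without y' make up ∂F/∂x and the coefficient of y' is ∂F/∂y:
  ∂F/∂x = y·e^(x) + 5e^(y),
  ∂F/∂y = 5x·e^(y) + e^(x).

Since d/dx[F] = ∂F/∂x + (∂F/∂y)·y' = 0, solve for y':
  (∂F/∂y)·y' = -∂F/∂x
  dy/dx = -(∂F/∂x)/(∂F/∂y) = -(y·e^(x) + 5e^(y))/(5x·e^(y) + e^(x)) = (-y·e^(x) - 5e^(y))/(5x·e^(y) + e^(x))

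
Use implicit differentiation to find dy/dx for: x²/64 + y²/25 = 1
Differentiate both sides with respect to x, treating y as y(x). By the chain rule, any term containing y contributes a factor of y' = dy/dx when we differentiate it.

Move every term to one side and write the relation as F(x, y) = 0. Term by term,
  d/dx[x^2/64] = x/32
  d/dx[y^2/25] = 2y·y'/25
  d/dx[-1] = 0

The pieces without y' make up ∂F/∂x and the coefficient of y' is ∂F/∂y:
  ∂F/∂x = x/32,
  ∂F/∂y = 2y/25.

Since d/dx[F] = ∂F/∂x + (∂F/∂y)·y' = 0, solve for y':
  (∂F/∂y)·y' = -∂F/∂x
  dy/dx = -(∂F/∂x)/(∂F/∂y) = -(x/32)/(2y/25) = -25x/(64y)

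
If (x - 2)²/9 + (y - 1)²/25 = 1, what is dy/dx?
Differentiate the relation implicitly: treat y = y(x) and apply the chain rule, so every y-derivative picks up a y' = dy/dx factor.

With everything moved to the left-hand side, differentiate term by term:
  d/dx[(x - 2)^2/9] = 2x/9 - 4/9
  d/dx[(y - 1)^2/25] = 2·y'(y - 1)/25
  d/dx[-1] = 0

Separating the contributions that come from x directly and those that come through y:
  without y':      2x/9 - 4/9
  multiplying y':  2y/25 - 2/25

so (2x/9 - 4/9) + (2y/25 - 2/25)·y' = 0, and therefore
  dy/dx = -(2x/9 - 4/9)/(2y/25 - 2/25)
        = -(2(x - 2)/9)/(2(y - 1)/25) = 25(2 - x)/(9(y - 1))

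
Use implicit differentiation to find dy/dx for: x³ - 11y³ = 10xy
Differentiate both sides with respect to x, treating y as y(x). By the chain rule, any term containing y contributes a factor of y' = dy/dx when we differentiate it.

Move every term to one side and write the relation as F(x, y) = 0. Term by term,
  d/dx[x^3] = 3x^2
  d/dx[-10xy] = -10x·y' - 10y
  d/dx[-11y^3] = -33y^2·y'

The pieces without y' make up ∂F/∂x and the coefficient of y' is ∂F/∂y:
  ∂F/∂x = 3x^2 - 10y,
  ∂F/∂y = -10x - 33y^2.

Since d/dx[F] = ∂F/∂x + (∂F/∂y)·y' = 0, solve for y':
  (∂F/∂y)·y' = -∂F/∂x
  dy/dx = -(∂F/∂x)/(∂F/∂y) = -(3x^2 - 10y)/(-10x - 33y^2) = (3x^2 - 10y)/(10x + 33y^2)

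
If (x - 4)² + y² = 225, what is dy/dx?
Apply d/dx to both sides, remembering that y depends on x. Each occurrence of y therefore brings in a y' = dy/dx via the chain rule.

With F(x, y) equal to the left-hand side minus the right, differentiate F term by term:
  d/dx[y^2] = 2y·y'
  d/dx[(x - 4)^2] = 2x - 8
  d/dx[-225] = 0
Adding these up, d/dx[F] = 0 becomes
  (2x - 8) + (2y)·y' = 0,
so isolating y',
  dy/dx = -(2x - 8)/(2y) = (4 - x)/y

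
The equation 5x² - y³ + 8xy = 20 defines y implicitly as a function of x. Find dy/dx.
Take d/dx of both sides. Since y is implicitly a function of x, the chain rule attaches a y' = dy/dx factor whenever we differentiate through y.

Set F(x, y) = (left side) − (right side), so the curve is F = 0. Differentiating each term of F:
  d/dx[5x^2] = 10x
  d/dx[8xy] = 8x·y' + 8y
  d/dx[-y^3] = -3y^2·y'
  d/dx[-20] = 0

Collecting, the y'-free part is the partial derivative in x and the y' coefficient is the partial derivative in y:
  ∂F/∂x = 10x + 8y
  ∂F/∂y = 8x - 3y^2

so d/dx[F(x, y(x))] = ∂F/∂x + (∂F/∂y)·y' = 0. Rearranging,
  dy/dx = -(∂F/∂x)/(∂F/∂y) = -(10x + 8y)/(8x - 3y^2) = 2(-5x - 4y)/(8x - 3y^2)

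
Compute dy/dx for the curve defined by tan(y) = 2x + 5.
Differentiate the relation implicitly: treat y = y(x) and apply the chain rule, so every y-derivative picks up a y' = dy/dx factor.

With everything moved to the left-hand side, differentiate term by term:
  d/dx[-2x] = -2
  d/dx[tan(y)] = y'(tan(y)^2 + 1)
  d/dx[-5] = 0

Separating the contributions that come from x directly and those that come through y:
  without y':      -2
  multiplying y':  tan(y)^2 + 1

so (-2) + (tan(y)^2 + 1)·y' = 0, and therefore
  dy/dx = -(-2)/(tan(y)^2 + 1) = 2cos(y)^2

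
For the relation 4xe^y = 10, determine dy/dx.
Take d/dx of both sides. Since y is implicitly a function of x, the chain rule attaches a y' = dy/dx factor whenever we differentiate through y.

Set F(x, y) = (left side) − (right side), so the curve is F = 0. Differentiating each term of F:
  d/dx[4x·e^(y)] = 4x·y'·e^(y) + 4e^(y)
  d/dx[-10] = 0

Collecting, the y'-free part is the partial derivative in x and the y' coefficient is the partial derivative in y:
  ∂F/∂x = 4e^(y)
  ∂F/∂y = 4x·e^(y)

so d/dx[F(x, y(x))] = ∂F/∂x + (∂F/∂y)·y' = 0. Rearranging,
  dy/dx = -(∂F/∂x)/(∂F/∂y) = -(4e^(y))/(4x·e^(y)) = -1/x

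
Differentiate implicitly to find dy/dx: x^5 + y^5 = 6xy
Differentiate both sides with respect to x, treating y as y(x). By the chain rule, any term containing y contributes a factor of y' = dy/dx when we differentiate it.

Move every term to one side and write the relation as F(x, y) = 0. Term by term,
  d/dx[x^5] = 5x^4
  d/dx[-6xy] = -6x·y' - 6y
  d/dx[y^5] = 5y^4·y'

The pieces without y' make up ∂F/∂x and the coefficient of y' is ∂F/∂y:
  ∂F/∂x = 5x^4 - 6y,
  ∂F/∂y = -6x + 5y^4.

Since d/dx[F] = ∂F/∂x + (∂F/∂y)·y' = 0, solve for y':
  (∂F/∂y)·y' = -∂F/∂x
  dy/dx = -(∂F/∂x)/(∂F/∂y) = -(5x^4 - 6y)/(-6x + 5y^4) = (5x^4 - 6y)/(6x - 5y^4)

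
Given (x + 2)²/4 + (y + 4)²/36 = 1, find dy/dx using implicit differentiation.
Differentiate the relation implicitly: treat y = y(x) and apply the chain rule, so every y-derivative picks up a y' = dy/dx factor.

With everything moved to the left-hand side, differentiate term by term:
  d/dx[(x + 2)^2/4] = x/2 + 1
  d/dx[(y + 4)^2/36] = y'(y + 4)/18
  d/dx[-1] = 0

Separating the contributions that come from x directly and those that come through y:
  without y':      x/2 + 1
  multiplying y':  y/18 + 2/9

so (x/2 + 1) + (y/18 + 2/9)·y' = 0, and therefore
  dy/dx = -(x/2 + 1)/(y/18 + 2/9)
        = -((x + 2)/2)/((y + 4)/18) = 9(-x - 2)/(y + 4)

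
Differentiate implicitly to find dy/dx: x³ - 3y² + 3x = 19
Take d/dx of both sides. Since y is implicitly a function of x, the chain rule attaches a y' = dy/dx factor whenever we differentiate through y.

Set F(x, y) = (left side) − (right side), so the curve is F = 0. Differentiating each term of F:
  d/dx[x^3] = 3x^2
  d/dx[3x] = 3
  d/dx[-3y^2] = -6y·y'
  d/dx[-19] = 0

Collecting, the y'-free part is the partial derivative in x and the y' coefficient is the partial derivative in y:
  ∂F/∂x = 3x^2 + 3
  ∂F/∂y = -6y

so d/dx[F(x, y(x))] = ∂F/∂x + (∂F/∂y)·y' = 0. Rearranging,
  dy/dx = -(∂F/∂x)/(∂F/∂y) = -(3x^2 + 3)/(-6y) = (x^2 + 1)/(2y)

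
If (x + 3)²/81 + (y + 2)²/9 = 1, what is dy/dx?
Apply d/dx to both sides, remembering that y depends on x. Each occurrence of y therefore brings in a y' = dy/dx via the chain rule.

With F(x, y) equal to the left-hand side minus the right, differentiate F term by term:
  d/dx[(x + 3)^2/81] = 2x/81 + 2/27
  d/dx[(y + 2)^2/9] = 2·y'(y + 2)/9
  d/dx[-1] = 0
Adding these up, d/dx[F] = 0 becomes
  (2x/81 + 2/27) + (2y/9 + 4/9)·y' = 0,
so isolating y',
  dy/dx = -(2x/81 + 2/27)/(2y/9 + 4/9)
        = -(2(x + 3)/81)/(2(y + 2)/9) = (-x - 3)/(9(y + 2))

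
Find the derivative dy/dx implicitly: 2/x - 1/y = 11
Differentiate both sides with respect to x, treating y as y(x). By the chain rule, any term containing y contributes a factor of y' = dy/dx when we differentiate it.

Move every term to one side and write the relation as F(x, y) = 0. Term by term,
  d/dx[-1/y] = y'/y^2
  d/dx[2/x] = -2/x^2
  d/dx[-11] = 0

The pieces without y' make up ∂F/∂x and the coefficient of y' is ∂F/∂y:
  ∂F/∂x = -2/x^2,
  ∂F/∂y = y^(-2).

Since d/dx[F] = ∂F/∂x + (∂F/∂y)·y' = 0, solve for y':
  (∂F/∂y)·y' = -∂F/∂x
  dy/dx = -(∂F/∂x)/(∂F/∂y) = -(-2/x^2)/(y^(-2)) = 2y^2/x^2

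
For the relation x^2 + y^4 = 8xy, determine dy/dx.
Apply d/dx to both sides, remembering that y depends on x. Each occurrence of y therefore brings in a y' = dy/dx via the chain rule.

With F(x, y) equal to the left-hand side minus the right, differentiate F term by term:
  d/dx[x^2] = 2x
  d/dx[-8xy] = -8x·y' - 8y
  d/dx[y^4] = 4y^3·y'
Adding these up, d/dx[F] = 0 becomes
  (2x - 8y) + (-8x + 4y^3)·y' = 0,
so isolating y',
  dy/dx = -(2x - 8y)/(-8x + 4y^3) = (x - 4y)/(2(2x - y^3))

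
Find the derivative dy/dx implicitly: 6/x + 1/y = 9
Differentiate both sides with respect to x, treating y as y(x). By the chain rule, any term containing y contributes a factor of y' = dy/dx when we differentiate it.

Move every term to one side and write the relation as F(x, y) = 0. Term by term,
  d/dx[1/y] = -y'/y^2
  d/dx[6/x] = -6/x^2
  d/dx[-9] = 0

The pieces without y' make up ∂F/∂x and the coefficient of y' is ∂F/∂y:
  ∂F/∂x = -6/x^2,
  ∂F/∂y = -1/y^2.

Since d/dx[F] = ∂F/∂x + (∂F/∂y)·y' = 0, solve for y':
  (∂F/∂y)·y' = -∂F/∂x
  dy/dx = -(∂F/∂x)/(∂F/∂y) = -(-6/x^2)/(-1/y^2) = -6y^2/x^2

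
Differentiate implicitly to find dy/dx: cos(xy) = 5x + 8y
Take d/dx of both sides. Since y is implicitly a function of x, the chain rule attaches a y' = dy/dx factor whenever we differentiate through y.

Set F(x, y) = (left side) − (right side), so the curve is F = 0. Differentiating each term of F:
  d/dx[-5x] = -5
  d/dx[-8y] = -8·y'
  d/dx[cos(xy)] = -(x·y' + y)·sin(xy)

Collecting, the y'-free part is the partial derivative in x and the y' coefficient is the partial derivative in y:
  ∂F/∂x = -y·sin(xy) - 5
  ∂F/∂y = -x·sin(xy) - 8

so d/dx[F(x, y(x))] = ∂F/∂x + (∂F/∂y)·y' = 0. Rearranging,
  dy/dx = -(∂F/∂x)/(∂F/∂y) = -(-y·sin(xy) - 5)/(-x·sin(xy) - 8) = -(y·sin(xy) + 5)/(x·sin(xy) + 8)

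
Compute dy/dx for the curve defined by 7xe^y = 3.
Apply d/dx to both sides, remembering that y depends on x. Each occurrence of y therefore brings in a y' = dy/dx via the chain rule.

With F(x, y) equal to the left-hand side minus the right, differentiate F term by term:
  d/dx[7x·e^(y)] = 7x·y'·e^(y) + 7e^(y)
  d/dx[-3] = 0
Adding these up, d/dx[F] = 0 becomes
  (7e^(y)) + (7x·e^(y))·y' = 0,
so isolating y',
  dy/dx = -(7e^(y))/(7x·e^(y)) = -1/x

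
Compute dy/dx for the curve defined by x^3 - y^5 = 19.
Differentiate both sides with respect to x, treating y as y(x). By the chain rule, any term containing y contributes a factor of y' = dy/dx when we differentiate it.

Move every term to one side and write the relation as F(x, y) = 0. Term by term,
  d/dx[x^3] = 3x^2
  d/dx[-y^5] = -5y^4·y'
  d/dx[-19] = 0

The pieces without y' make up ∂F/∂x and the coefficient of y' is ∂F/∂y:
  ∂F/∂x = 3x^2,
  ∂F/∂y = -5y^4.

Since d/dx[F] = ∂F/∂x + (∂F/∂y)·y' = 0, solve for y':
  (∂F/∂y)·y' = -∂F/∂x
  dy/dx = -(∂F/∂x)/(∂F/∂y) = -(3x^2)/(-5y^4) = 3x^2/(5y^4)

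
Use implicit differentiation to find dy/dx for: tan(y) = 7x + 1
Apply d/dx to both sides, remembering that y depends on x. Each occurrence of y therefore brings in a y' = dy/dx via the chain rule.

With F(x, y) equal to the left-hand side minus the right, differentiate F term by term:
  d/dx[-7x] = -7
  d/dx[tan(y)] = y'(tan(y)^2 + 1)
  d/dx[-1] = 0
Adding these up, d/dx[F] = 0 becomes
  (-7) + (tan(y)^2 + 1)·y' = 0,
so isolating y',
  dy/dx = -(-7)/(tan(y)^2 + 1) = 7cos(y)^2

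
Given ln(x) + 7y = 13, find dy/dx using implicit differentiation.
Differentiate the relation implicitly: treat y = y(x) and apply the chain rule, so every y-derivative picks up a y' = dy/dx factor.

With everything moved to the left-hand side, differentiate term by term:
  d/dx[7y] = 7·y'
  d/dx[ln(x)] = 1/x
  d/dx[-13] = 0

Separating the contributions that come from x directly and those that come through y:
  without y':      1/x
  multiplying y':  7

so (1/x) + (7)·y' = 0, and therefore
  dy/dx = -(1/x)/(7) = -1/(7x)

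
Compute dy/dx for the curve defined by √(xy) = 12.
Differentiate the relation implicitly: treat y = y(x) and apply the chain rule, so every y-derivative picks up a y' = dy/dx factor.

With everything moved to the left-hand side, differentiate term by term:
  d/dx[√(xy)] = √(xy)(x·y'/2 + y/2)/(xy)
  d/dx[-12] = 0

Separating the contributions that come from x directly and those that come through y:
  without y':      √(xy)/(2x)
  multiplying y':  √(xy)/(2y)

so (√(xy)/(2x)) + (√(xy)/(2y))·y' = 0, and therefore
  dy/dx = -(√(xy)/(2x))/(√(xy)/(2y)) = -y/x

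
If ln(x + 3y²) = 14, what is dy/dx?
Take d/dx of both sides. Since y is implicitly a function of x, the chain rule attaches a y' = dy/dx factor whenever we differentiate through y.

Set F(x, y) = (left side) − (right side), so the curve is F = 0. Differentiating each term of F:
  d/dx[ln(x + 3y^2)] = (6y·y' + 1)/(x + 3y^2)
  d/dx[-14] = 0

Collecting, the y'-free part is the partial derivative in x and the y' coefficient is the partial derivative in y:
  ∂F/∂x = 1/(x + 3y^2)
  ∂F/∂y = 6y/(x + 3y^2)

so d/dx[F(x, y(x))] = ∂F/∂x + (∂F/∂y)·y' = 0. Rearranging,
  dy/dx = -(∂F/∂x)/(∂F/∂y) = -(1/(x + 3y^2))/(6y/(x + 3y^2)) = -1/(6y)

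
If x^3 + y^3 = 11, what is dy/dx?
Take d/dx of both sides. Since y is implicitly a function of x, the chain rule attaches a y' = dy/dx factor whenever we differentiate through y.

Set F(x, y) = (left side) − (right side), so the curve is F = 0. Differentiating each term of F:
  d/dx[x^3] = 3x^2
  d/dx[y^3] = 3y^2·y'
  d/dx[-11] = 0

Collecting, the y'-free part is the partial derivative in x and the y' coefficient is the partial derivative in y:
  ∂F/∂x = 3x^2
  ∂F/∂y = 3y^2

so d/dx[F(x, y(x))] = ∂F/∂x + (∂F/∂y)·y' = 0. Rearranging,
  dy/dx = -(∂F/∂x)/(∂F/∂y) = -(3x^2)/(3y^2) = -x^2/y^2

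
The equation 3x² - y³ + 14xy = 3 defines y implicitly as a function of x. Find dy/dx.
Take d/dx of both sides. Since y is implicitly a function of x, the chain rule attaches a y' = dy/dx factor whenever we differentiate through y.

Set F(x, y) = (left side) − (right side), so the curve is F = 0. Differentiating each term of F:
  d/dx[3x^2] = 6x
  d/dx[14xy] = 14x·y' + 14y
  d/dx[-y^3] = -3y^2·y'
  d/dx[-3] = 0

Collecting, the y'-free part is the partial derivative in x and the y' coefficient is the partial derivative in y:
  ∂F/∂x = 6x + 14y
  ∂F/∂y = 14x - 3y^2

so d/dx[F(x, y(x))] = ∂F/∂x + (∂F/∂y)·y' = 0. Rearranging,
  dy/dx = -(∂F/∂x)/(∂F/∂y) = -(6x + 14y)/(14x - 3y^2) = 2(-3x - 7y)/(14x - 3y^2)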